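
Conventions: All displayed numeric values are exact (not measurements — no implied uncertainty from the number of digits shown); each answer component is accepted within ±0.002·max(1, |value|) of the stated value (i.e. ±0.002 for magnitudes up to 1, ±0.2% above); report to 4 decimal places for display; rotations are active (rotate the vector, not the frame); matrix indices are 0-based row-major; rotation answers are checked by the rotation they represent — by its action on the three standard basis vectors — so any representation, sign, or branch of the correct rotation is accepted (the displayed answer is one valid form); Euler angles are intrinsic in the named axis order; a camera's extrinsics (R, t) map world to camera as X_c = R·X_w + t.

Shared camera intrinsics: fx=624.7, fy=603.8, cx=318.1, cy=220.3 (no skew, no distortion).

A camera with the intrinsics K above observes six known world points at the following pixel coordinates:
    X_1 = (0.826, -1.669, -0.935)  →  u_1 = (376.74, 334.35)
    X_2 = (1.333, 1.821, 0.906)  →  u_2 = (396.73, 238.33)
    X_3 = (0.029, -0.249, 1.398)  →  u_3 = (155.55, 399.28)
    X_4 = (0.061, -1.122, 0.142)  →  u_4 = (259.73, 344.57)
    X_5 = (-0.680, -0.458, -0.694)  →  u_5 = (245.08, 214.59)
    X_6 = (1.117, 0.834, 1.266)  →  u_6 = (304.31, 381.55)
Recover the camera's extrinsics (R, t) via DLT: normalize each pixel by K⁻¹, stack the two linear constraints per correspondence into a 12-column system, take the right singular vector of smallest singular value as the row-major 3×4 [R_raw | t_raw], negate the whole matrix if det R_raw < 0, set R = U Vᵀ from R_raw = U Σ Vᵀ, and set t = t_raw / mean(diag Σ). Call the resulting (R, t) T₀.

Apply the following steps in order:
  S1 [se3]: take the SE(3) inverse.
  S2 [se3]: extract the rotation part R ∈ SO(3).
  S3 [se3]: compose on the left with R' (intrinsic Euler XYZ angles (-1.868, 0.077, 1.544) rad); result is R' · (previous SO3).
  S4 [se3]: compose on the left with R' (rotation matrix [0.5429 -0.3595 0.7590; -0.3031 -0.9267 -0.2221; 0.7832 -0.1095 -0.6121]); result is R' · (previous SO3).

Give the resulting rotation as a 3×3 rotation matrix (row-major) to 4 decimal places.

source (pnp_recover): camera pose = R=[0.8601 0.0660 -0.5059; 0.3998 -0.7032 0.5880; -0.3169 -0.7079 -0.6312], t=(-0.4500, 0.3000, 5.1298)
after S1 (invert_se3): R=[0.8601 0.3998 -0.3169; 0.0660 -0.7032 -0.7079; -0.5059 0.5880 -0.6312], t=(1.8927, 3.8723, 2.8339)
after S2 (rot_of_se3): [0.8601 0.3998 -0.3169; 0.0660 -0.7032 -0.7079; -0.5059 0.5880 -0.6312]
after S3 (compose_so3): [-0.0818 0.7568 0.6486; -0.7314 0.3965 -0.5548; -0.6770 -0.5197 0.5211]
after S4 (compose_so3): [-0.2953 -0.1262 0.9470; 0.8529 -0.4814 0.2018; 0.4304 0.8674 0.2498]

rotation (matrix) = ((-0.2953, -0.1262, 0.9470), (0.8529, -0.4814, 0.2018), (0.4304, 0.8674, 0.2498))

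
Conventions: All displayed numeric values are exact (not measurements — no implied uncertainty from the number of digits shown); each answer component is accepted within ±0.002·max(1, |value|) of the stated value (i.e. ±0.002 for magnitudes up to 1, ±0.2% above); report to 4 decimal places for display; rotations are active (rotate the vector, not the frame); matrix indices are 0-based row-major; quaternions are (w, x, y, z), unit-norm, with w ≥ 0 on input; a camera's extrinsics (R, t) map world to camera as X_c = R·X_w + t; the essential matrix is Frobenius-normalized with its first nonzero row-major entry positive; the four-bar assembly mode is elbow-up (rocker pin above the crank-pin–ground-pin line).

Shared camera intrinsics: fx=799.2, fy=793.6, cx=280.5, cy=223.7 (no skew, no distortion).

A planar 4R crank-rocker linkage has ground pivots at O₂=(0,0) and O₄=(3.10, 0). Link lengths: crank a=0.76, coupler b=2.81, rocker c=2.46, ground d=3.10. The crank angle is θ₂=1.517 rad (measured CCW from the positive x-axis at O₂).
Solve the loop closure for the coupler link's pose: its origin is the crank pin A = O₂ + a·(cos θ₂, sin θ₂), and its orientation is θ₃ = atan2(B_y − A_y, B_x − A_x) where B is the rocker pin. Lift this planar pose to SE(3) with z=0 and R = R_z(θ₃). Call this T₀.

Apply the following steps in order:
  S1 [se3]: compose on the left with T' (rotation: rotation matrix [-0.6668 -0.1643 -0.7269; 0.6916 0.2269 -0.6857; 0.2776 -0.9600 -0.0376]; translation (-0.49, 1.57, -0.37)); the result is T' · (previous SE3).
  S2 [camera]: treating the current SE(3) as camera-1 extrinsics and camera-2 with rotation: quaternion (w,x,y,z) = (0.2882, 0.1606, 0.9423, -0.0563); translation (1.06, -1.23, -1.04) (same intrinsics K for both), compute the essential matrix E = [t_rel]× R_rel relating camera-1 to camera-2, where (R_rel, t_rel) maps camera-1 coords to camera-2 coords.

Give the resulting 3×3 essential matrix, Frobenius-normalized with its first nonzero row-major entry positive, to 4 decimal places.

source (fourbar_fk): coupler pose = R=[0.8252 -0.5648 0.0000; 0.5648 0.8252 0.0000; 0.0000 0.0000 1.0000], t=(0.0409, 0.7589, 0.0000)
after S1 (compose_se3): R=[-0.6431 0.2410 -0.7269; 0.6989 -0.2034 -0.6857; -0.3131 -0.9490 -0.0376], t=(-0.6420, 1.7704, -1.0872)
after S2 (essential): [0.4168 0.0681 0.1919; 0.5311 0.0025 0.1084; -0.1973 0.3715 0.5604]

matrix = [0.4168 0.0681 0.1919; 0.5311 0.0025 0.1084; -0.1973 0.3715 0.5604]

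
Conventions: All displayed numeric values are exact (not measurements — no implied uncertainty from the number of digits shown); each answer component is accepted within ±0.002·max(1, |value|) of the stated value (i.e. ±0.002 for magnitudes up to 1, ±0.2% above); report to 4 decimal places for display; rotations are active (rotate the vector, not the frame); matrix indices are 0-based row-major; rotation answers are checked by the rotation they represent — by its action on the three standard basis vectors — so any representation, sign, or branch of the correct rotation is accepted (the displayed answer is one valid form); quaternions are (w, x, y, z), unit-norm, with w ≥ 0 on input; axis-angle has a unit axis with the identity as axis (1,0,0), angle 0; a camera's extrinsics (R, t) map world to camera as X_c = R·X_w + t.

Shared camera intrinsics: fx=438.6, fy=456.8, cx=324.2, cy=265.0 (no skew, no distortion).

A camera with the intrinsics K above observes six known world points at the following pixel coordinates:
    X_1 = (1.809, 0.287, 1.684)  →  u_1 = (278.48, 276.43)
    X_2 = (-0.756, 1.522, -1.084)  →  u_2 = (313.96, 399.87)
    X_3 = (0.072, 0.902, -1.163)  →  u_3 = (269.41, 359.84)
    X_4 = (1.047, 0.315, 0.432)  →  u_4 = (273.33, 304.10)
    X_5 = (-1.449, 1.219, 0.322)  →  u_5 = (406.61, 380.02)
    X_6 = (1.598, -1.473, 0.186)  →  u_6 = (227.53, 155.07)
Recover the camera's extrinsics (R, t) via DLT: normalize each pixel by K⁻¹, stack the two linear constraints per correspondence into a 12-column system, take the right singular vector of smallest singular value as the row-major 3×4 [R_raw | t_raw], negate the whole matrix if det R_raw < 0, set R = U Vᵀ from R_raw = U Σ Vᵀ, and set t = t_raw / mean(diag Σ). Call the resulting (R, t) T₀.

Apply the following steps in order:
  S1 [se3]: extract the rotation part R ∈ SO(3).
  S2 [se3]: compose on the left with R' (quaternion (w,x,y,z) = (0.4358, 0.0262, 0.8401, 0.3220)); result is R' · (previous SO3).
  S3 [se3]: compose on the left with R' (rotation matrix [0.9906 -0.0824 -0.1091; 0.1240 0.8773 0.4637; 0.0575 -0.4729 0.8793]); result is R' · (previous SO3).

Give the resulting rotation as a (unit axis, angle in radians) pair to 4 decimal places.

rotation (axis_angle) = ((0.3705, -0.9184, 0.1386), 1.7091)

source (pnp_recover): camera pose = R=[-0.7713 0.0113 0.6363; -0.1336 0.9747 -0.1793; -0.6222 -0.2233 -0.7503], t=(-0.0799, 0.3601, 6.3006)
after S1 (rot_of_se3): [-0.7713 0.0113 0.6363; -0.1336 0.9747 -0.1793; -0.6222 -0.2233 -0.7503]
after S2 (compose_so3): [0.0428 -0.4049 -0.9134; -0.6786 0.6592 -0.3240; 0.7333 0.6337 -0.2465]
after S3 (compose_so3): [0.0183 -0.5245 -0.8512; -0.2500 0.8219 -0.5118; 0.9681 0.2221 -0.1160]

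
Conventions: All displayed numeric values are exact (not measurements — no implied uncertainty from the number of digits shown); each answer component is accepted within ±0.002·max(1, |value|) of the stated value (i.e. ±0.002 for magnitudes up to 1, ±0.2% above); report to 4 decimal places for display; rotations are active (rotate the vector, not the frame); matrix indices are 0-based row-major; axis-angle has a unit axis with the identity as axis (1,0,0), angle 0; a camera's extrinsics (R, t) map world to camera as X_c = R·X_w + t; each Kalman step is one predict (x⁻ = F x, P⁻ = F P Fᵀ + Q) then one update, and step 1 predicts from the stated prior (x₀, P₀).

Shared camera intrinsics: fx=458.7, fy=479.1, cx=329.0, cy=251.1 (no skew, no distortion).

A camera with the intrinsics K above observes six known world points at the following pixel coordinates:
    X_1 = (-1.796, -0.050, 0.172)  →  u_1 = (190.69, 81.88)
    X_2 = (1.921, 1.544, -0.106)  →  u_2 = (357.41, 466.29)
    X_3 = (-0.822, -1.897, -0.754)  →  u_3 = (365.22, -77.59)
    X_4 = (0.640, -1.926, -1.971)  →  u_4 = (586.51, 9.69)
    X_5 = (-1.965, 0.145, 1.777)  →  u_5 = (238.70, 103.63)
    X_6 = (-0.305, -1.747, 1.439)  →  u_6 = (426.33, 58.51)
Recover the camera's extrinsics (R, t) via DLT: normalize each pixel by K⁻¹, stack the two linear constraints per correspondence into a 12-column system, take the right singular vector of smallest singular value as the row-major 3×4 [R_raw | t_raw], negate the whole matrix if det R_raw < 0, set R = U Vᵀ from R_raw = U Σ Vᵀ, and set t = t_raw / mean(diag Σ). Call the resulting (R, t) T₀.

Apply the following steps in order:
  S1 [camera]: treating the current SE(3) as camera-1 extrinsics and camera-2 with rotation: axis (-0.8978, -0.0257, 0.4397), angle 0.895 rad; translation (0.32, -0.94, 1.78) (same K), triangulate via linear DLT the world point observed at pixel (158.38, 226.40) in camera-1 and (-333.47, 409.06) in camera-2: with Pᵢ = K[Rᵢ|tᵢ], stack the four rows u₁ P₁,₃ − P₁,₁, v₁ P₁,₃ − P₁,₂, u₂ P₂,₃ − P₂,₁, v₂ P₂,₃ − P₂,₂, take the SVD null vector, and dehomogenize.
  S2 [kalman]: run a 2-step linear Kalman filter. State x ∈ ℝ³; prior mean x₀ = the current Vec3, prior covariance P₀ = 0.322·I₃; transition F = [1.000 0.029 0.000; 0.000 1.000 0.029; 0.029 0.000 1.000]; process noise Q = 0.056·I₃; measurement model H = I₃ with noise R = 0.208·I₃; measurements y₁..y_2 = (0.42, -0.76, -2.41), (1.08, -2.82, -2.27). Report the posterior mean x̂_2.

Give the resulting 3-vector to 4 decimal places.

result = (0.3153, -1.2595, -1.7110)

source (pnp_recover): camera pose = R=[0.7372 -0.6243 0.2584; 0.6725 0.7150 -0.1912; -0.0654 0.3147 0.9469], t=(-0.1400, -0.3500, 4.3398)
after S1 (triangulate): (-1.6748, 1.9275, 1.1423)
after S2 (kf_track): (0.3153, -1.2595, -1.7110)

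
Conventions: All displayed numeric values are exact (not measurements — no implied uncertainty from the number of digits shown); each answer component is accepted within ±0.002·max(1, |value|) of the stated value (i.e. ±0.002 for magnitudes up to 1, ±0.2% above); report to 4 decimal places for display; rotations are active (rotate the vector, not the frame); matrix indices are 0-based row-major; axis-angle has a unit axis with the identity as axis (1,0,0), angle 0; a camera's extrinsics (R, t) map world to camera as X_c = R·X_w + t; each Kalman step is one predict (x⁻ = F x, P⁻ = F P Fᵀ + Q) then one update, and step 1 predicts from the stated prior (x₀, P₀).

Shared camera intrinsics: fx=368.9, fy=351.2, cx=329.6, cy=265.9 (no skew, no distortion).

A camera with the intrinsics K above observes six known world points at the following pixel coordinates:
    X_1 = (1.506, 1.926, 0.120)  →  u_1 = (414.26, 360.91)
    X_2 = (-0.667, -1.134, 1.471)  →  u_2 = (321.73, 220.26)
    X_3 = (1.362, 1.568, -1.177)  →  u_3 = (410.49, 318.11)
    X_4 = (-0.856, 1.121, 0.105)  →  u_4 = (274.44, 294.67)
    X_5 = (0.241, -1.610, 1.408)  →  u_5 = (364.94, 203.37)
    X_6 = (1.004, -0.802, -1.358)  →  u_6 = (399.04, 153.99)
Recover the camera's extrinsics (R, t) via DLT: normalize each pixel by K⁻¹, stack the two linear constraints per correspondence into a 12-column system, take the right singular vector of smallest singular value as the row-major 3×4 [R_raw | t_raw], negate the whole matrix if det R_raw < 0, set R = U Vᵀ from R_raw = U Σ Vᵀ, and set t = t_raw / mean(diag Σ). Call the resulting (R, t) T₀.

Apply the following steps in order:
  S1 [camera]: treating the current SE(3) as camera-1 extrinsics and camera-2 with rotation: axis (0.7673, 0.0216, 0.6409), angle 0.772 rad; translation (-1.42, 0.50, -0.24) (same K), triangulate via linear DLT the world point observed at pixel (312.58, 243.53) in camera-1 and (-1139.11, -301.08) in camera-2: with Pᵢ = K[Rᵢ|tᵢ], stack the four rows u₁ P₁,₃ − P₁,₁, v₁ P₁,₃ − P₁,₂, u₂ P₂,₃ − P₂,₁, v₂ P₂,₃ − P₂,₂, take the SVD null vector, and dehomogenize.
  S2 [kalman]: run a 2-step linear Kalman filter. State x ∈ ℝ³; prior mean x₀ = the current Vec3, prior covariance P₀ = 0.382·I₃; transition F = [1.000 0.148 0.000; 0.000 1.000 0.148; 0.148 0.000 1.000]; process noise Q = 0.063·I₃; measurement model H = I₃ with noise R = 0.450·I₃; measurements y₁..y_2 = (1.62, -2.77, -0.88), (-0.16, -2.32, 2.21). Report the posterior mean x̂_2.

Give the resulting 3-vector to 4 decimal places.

result = (0.0387, -1.7290, 0.8986)

source (pnp_recover): camera pose = R=[0.9754 -0.1582 0.1538; 0.0924 0.9260 0.3661; -0.2004 -0.3429 0.9178], t=(0.0700, -0.4901, 6.3097)
after S1 (triangulate): (-0.6725, -0.3770, 1.1366)
after S2 (kf_track): (0.0387, -1.7290, 0.8986)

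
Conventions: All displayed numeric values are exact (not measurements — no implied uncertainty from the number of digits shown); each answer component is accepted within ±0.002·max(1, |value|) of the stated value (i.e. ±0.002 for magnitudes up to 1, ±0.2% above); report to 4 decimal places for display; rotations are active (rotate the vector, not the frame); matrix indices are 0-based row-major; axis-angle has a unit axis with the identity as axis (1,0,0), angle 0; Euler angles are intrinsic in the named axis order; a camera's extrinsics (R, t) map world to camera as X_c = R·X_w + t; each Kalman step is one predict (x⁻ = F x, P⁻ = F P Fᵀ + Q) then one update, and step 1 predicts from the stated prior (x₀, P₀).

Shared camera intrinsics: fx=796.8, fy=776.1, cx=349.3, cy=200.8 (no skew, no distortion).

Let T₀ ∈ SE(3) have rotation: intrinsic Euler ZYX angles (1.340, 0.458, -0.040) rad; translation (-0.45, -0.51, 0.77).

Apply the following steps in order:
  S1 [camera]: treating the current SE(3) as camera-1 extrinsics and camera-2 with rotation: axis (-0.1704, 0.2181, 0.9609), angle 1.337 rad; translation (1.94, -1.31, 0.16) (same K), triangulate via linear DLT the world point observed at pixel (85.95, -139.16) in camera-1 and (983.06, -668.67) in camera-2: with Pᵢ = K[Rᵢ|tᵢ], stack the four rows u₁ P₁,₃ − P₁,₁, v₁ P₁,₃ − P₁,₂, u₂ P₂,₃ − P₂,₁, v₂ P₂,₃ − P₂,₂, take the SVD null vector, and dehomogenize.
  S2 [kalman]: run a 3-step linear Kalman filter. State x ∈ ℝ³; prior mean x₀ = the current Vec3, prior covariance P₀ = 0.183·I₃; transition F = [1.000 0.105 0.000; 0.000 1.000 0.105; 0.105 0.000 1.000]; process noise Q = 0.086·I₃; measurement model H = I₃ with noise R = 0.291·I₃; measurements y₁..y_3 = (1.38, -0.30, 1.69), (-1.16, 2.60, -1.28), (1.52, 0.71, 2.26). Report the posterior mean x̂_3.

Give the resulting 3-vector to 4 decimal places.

after S1 (triangulate): (-1.4255, 0.1976, 1.3256)
after S2 (kf_track): (0.4352, 1.0932, 1.1200)

result = (0.4352, 1.0932, 1.1200)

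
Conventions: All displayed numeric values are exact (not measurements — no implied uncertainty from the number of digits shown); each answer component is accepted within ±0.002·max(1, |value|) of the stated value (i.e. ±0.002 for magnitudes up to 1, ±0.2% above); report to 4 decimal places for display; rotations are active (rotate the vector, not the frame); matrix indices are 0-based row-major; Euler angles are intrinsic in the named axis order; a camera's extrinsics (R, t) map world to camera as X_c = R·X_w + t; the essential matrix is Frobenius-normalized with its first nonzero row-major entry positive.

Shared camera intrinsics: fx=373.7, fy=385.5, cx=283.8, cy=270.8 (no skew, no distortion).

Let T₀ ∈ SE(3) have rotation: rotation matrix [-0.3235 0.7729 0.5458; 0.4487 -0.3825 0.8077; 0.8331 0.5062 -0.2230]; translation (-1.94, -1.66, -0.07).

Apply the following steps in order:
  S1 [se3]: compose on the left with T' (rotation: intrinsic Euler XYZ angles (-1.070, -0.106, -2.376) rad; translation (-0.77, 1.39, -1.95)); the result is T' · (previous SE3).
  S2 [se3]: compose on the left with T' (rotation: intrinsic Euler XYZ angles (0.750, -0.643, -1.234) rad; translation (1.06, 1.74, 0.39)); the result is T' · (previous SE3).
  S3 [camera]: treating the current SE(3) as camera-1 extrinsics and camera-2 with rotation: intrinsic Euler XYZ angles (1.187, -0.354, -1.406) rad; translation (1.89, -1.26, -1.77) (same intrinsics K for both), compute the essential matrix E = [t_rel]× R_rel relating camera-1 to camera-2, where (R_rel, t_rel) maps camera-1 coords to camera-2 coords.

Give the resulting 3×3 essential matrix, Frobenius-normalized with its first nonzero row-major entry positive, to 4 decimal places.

after S1 (compose_se3): R=[0.4530 -0.8713 0.1889; 0.7295 0.2405 -0.6403; 0.5125 0.4278 0.7445], t=(-0.5156, 2.5721, -4.1999)
after S2 (compose_se3): R=[0.3635 -0.3053 -0.8801; -0.7586 0.4514 -0.4699; 0.5407 0.8385 -0.0675], t=(5.3847, 4.0866, -0.1680)
after S3 (essential): [0.5427 -0.4187 0.1718; -0.0229 -0.0073 -0.0527; 0.0373 0.3108 0.6319]

matrix = [0.5427 -0.4187 0.1718; -0.0229 -0.0073 -0.0527; 0.0373 0.3108 0.6319]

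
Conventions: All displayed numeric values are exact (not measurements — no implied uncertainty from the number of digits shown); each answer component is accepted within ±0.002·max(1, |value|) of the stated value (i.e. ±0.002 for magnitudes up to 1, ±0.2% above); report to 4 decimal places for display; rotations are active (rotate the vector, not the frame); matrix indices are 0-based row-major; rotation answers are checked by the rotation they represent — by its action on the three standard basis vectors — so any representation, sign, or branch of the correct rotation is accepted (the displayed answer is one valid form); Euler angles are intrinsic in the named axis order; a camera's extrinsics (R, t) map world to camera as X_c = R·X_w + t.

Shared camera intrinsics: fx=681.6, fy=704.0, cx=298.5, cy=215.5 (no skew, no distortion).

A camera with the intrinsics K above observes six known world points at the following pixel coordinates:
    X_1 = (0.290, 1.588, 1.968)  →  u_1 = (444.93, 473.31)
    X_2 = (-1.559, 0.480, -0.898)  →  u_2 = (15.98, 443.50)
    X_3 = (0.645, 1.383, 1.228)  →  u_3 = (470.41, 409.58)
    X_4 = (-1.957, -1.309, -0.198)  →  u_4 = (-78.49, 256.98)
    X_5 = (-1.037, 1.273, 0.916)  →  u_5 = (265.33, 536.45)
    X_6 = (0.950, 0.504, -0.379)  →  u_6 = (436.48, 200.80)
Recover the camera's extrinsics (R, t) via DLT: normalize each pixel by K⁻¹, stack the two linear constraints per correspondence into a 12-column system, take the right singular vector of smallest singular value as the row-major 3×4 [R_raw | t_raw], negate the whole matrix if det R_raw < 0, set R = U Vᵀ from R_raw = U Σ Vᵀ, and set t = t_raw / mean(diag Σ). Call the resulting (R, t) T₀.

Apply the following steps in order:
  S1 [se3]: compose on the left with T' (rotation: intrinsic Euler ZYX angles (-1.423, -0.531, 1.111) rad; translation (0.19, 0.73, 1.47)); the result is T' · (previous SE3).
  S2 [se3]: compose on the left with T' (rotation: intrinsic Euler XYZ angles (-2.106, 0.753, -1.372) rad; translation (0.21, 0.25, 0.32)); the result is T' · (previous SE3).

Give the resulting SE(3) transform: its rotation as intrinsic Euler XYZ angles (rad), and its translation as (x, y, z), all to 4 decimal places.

source (pnp_recover): camera pose = R=[0.8278 0.5414 0.1470; -0.5481 0.7245 0.4180; 0.1198 -0.4266 0.8965], t=(-0.1900, 0.2300, 4.4599)
after S1 (compose_se3): R=[-0.2090 0.7306 -0.6501; -0.9770 -0.1278 0.1705; 0.0415 0.6708 0.7405], t=(-3.8492, 1.4131, 3.2581)
after S2 (compose_se3): R=[-0.7006 0.4726 0.5347; 0.6076 0.7879 0.0997; -0.3741 0.3947 -0.8392], t=(2.8941, -0.1397, -4.1602)

rotation (euler_xyz) = (-3.0233, 0.5641, -2.5481), translation = (2.8941, -0.1397, -4.1602)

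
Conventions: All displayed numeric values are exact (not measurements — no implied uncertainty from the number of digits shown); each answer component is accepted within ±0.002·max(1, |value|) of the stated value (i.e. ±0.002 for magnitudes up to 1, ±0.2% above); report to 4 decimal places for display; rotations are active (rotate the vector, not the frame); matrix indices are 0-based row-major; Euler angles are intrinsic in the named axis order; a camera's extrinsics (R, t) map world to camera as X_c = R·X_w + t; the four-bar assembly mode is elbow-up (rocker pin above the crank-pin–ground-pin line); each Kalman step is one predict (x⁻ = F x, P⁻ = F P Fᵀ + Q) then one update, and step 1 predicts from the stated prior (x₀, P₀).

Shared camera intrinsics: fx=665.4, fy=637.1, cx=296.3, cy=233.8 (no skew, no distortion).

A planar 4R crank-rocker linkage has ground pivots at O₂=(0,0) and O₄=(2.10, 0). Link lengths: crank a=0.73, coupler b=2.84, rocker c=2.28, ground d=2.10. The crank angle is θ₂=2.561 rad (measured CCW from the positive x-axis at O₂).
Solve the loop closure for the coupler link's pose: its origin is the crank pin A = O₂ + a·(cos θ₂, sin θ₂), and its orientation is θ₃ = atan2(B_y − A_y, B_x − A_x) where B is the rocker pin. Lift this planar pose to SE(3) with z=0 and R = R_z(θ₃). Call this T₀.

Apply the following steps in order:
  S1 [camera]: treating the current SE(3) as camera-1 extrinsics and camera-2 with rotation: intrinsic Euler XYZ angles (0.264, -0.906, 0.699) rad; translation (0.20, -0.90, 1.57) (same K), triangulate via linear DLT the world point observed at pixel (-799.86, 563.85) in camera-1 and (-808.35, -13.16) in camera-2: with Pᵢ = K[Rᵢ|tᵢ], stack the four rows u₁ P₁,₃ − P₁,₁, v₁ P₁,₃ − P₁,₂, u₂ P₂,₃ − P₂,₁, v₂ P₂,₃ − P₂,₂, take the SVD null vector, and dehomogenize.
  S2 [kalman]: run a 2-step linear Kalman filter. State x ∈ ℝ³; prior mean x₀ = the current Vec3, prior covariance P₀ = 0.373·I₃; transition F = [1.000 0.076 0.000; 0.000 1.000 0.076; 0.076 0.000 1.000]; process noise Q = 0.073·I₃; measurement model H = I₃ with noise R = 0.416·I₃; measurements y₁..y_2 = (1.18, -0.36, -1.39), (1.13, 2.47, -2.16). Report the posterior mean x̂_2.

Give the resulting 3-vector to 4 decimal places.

source (fourbar_fk): coupler pose = R=[0.7684 -0.6400 0.0000; 0.6400 0.7684 0.0000; 0.0000 0.0000 1.0000], t=(-0.6104, 0.4004, 0.0000)
after S1 (triangulate): (-1.1085, 1.3556, 1.4142)
after S2 (kf_track): (0.5169, 1.2912, -0.8693)

result = (0.5169, 1.2912, -0.8693)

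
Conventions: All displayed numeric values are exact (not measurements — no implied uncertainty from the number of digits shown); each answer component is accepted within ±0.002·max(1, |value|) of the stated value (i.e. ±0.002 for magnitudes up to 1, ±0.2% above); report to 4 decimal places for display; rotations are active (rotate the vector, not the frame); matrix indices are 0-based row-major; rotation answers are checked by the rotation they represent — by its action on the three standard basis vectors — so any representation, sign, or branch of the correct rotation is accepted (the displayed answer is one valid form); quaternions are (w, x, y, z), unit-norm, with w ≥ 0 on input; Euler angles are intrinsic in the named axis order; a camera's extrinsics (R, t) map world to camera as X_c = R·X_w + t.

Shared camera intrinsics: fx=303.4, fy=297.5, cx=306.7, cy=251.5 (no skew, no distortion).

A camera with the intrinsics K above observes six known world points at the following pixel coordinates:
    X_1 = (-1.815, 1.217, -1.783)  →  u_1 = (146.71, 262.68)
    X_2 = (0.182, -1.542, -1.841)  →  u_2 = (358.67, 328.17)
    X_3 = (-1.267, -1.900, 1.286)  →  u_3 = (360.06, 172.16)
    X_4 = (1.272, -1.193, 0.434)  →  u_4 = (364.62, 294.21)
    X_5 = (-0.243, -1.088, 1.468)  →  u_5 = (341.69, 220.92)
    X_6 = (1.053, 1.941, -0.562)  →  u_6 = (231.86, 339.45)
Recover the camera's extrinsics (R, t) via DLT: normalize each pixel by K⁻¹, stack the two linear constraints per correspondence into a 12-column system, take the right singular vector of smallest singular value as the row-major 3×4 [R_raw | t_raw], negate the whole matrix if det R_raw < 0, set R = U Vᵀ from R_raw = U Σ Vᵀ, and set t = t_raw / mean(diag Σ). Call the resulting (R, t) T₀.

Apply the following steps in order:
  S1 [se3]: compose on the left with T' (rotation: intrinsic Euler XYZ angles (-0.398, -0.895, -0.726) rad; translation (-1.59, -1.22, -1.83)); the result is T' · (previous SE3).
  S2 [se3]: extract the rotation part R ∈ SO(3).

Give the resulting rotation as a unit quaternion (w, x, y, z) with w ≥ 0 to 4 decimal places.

rotation (quat) = (0.7779, -0.0449, -0.4742, 0.4098)

source (pnp_recover): camera pose = R=[0.3952 -0.8977 0.1950; 0.8260 0.2544 -0.5030; 0.4019 0.3599 0.8420], t=(-0.3300, 0.4700, 6.5099)
after S1 (compose_se3): R=[0.2143 -0.5950 -0.7746; 0.6802 0.6601 -0.3188; 0.7010 -0.4586 0.5462], t=(-6.6283, 0.9039, 1.7496)
after S2 (rot_of_se3): [0.2143 -0.5950 -0.7746; 0.6802 0.6601 -0.3188; 0.7010 -0.4586 0.5462]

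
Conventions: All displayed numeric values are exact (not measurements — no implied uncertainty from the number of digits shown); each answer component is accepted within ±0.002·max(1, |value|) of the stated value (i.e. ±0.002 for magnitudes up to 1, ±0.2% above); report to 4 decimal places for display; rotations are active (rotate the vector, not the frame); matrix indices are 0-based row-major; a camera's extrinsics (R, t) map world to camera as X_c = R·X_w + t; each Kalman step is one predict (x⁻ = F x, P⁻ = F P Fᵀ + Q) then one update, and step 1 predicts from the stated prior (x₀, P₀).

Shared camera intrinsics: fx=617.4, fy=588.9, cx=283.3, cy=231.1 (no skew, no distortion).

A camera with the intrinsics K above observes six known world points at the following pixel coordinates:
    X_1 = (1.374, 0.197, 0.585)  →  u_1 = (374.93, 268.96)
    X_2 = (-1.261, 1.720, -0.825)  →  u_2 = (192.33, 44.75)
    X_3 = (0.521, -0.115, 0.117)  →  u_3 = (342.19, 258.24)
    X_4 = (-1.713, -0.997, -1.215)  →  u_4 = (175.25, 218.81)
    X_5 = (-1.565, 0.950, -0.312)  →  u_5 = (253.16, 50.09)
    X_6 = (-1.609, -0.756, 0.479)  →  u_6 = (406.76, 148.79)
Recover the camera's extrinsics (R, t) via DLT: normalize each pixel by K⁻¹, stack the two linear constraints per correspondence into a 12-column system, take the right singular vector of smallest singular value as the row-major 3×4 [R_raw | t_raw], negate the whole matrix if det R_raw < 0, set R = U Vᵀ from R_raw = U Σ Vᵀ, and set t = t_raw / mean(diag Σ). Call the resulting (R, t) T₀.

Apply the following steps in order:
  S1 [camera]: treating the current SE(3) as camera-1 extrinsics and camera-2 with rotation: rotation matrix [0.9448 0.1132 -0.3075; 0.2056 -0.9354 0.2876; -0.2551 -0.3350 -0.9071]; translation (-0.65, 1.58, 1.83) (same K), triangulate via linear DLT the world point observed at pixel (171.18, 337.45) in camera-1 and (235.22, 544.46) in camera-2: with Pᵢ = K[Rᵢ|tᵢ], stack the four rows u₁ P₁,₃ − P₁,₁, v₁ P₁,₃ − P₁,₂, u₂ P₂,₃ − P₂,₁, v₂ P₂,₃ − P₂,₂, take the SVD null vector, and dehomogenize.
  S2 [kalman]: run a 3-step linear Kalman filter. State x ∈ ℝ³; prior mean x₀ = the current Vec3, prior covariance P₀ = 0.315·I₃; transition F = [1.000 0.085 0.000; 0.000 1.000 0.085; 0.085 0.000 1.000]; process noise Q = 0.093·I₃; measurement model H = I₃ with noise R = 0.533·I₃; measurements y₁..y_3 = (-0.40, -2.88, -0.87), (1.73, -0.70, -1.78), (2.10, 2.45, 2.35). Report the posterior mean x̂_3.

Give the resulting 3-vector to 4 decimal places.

source (pnp_recover): camera pose = R=[0.1077 -0.2272 0.9679; 0.6137 -0.7508 -0.2445; 0.7822 0.6203 0.0586], t=(0.4200, -0.0800, 6.1096)
after S1 (triangulate): (-0.0438, -0.9055, -1.6578)
after S2 (kf_track): (1.1070, -0.0094, 0.0505)

result = (1.1070, -0.0094, 0.0505)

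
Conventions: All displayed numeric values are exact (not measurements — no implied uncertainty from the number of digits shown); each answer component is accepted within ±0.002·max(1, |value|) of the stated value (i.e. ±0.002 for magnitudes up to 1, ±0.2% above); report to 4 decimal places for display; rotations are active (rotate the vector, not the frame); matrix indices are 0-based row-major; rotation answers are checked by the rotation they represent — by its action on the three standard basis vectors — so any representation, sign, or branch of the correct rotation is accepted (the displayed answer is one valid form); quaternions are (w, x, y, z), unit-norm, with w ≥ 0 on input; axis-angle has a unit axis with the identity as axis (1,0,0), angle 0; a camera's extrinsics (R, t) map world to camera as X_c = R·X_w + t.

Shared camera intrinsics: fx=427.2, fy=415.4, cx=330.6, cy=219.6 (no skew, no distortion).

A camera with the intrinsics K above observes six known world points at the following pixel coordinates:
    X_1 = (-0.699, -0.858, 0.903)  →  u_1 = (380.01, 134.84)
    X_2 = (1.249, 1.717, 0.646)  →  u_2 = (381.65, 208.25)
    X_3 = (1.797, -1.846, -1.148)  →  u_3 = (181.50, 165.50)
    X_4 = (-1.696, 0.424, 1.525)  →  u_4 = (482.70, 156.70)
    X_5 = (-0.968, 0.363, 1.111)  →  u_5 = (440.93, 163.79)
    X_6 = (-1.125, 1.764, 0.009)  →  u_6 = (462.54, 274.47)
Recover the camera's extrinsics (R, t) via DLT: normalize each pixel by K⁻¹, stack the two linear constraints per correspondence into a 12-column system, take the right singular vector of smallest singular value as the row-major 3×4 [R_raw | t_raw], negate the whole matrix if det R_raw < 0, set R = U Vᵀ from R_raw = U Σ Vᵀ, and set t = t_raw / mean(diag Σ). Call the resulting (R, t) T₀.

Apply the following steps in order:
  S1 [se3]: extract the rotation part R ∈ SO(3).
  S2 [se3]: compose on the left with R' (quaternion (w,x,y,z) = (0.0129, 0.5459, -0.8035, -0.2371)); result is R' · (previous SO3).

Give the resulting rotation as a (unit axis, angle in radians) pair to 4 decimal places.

source (pnp_recover): camera pose = R=[-0.7173 0.4699 0.5145; -0.1762 0.5921 -0.7864; -0.6742 -0.6547 -0.3419], t=(0.2899, -0.4098, 6.6473)
after S1 (rot_of_se3): [-0.7173 0.4699 0.5145; -0.1762 0.5921 -0.7864; -0.6742 -0.6547 -0.3419]
after S2 (compose_so3): [0.6315 -0.5224 0.5730; 0.3349 -0.4827 -0.8092; 0.6993 0.7029 -0.1299]

rotation (axis_angle) = ((0.8676, -0.0725, 0.4919), 2.0835)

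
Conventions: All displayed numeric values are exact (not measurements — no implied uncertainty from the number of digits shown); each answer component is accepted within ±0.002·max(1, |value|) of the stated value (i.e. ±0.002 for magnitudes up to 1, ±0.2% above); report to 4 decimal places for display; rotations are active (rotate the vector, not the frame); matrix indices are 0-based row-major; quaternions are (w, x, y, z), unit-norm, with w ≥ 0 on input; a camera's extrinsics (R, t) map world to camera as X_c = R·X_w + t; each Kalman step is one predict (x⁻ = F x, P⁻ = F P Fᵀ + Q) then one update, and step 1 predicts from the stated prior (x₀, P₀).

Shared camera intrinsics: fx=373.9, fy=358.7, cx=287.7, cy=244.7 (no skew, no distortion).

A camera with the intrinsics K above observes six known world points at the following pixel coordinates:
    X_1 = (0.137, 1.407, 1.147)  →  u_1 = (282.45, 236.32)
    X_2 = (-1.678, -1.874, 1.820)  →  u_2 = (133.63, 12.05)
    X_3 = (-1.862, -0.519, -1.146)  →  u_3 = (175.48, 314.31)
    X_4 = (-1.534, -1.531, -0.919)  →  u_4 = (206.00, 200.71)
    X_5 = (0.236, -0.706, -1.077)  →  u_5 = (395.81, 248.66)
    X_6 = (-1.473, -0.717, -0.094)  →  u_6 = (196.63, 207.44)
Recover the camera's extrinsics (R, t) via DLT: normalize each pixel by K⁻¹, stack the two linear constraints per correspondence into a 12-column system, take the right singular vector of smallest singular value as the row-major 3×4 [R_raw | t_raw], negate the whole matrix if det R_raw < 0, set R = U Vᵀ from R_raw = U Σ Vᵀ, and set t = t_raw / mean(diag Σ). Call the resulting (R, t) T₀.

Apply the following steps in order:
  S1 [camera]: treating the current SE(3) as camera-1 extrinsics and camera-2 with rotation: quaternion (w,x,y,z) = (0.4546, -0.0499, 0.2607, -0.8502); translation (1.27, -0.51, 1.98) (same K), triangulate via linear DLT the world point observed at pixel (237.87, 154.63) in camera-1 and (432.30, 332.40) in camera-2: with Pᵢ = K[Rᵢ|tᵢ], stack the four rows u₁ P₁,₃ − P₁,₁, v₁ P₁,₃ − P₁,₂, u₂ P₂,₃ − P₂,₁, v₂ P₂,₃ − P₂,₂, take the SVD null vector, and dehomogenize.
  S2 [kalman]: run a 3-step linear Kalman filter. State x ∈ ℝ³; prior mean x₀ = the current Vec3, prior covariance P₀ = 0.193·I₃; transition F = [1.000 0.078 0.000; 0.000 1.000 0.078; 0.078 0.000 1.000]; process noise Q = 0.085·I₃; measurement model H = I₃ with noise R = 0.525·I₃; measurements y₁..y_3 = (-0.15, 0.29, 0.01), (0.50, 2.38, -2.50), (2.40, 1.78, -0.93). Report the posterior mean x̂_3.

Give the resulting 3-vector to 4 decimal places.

result = (0.6177, 0.8699, -0.7387)

source (pnp_recover): camera pose = R=[0.9294 -0.1289 -0.3457; -0.1776 0.6651 -0.7254; 0.3234 0.7356 0.5953], t=(0.3599, -0.2300, 4.6900)
after S1 (triangulate): (-0.9920, -1.0906, 0.2022)
after S2 (kf_track): (0.6177, 0.8699, -0.7387)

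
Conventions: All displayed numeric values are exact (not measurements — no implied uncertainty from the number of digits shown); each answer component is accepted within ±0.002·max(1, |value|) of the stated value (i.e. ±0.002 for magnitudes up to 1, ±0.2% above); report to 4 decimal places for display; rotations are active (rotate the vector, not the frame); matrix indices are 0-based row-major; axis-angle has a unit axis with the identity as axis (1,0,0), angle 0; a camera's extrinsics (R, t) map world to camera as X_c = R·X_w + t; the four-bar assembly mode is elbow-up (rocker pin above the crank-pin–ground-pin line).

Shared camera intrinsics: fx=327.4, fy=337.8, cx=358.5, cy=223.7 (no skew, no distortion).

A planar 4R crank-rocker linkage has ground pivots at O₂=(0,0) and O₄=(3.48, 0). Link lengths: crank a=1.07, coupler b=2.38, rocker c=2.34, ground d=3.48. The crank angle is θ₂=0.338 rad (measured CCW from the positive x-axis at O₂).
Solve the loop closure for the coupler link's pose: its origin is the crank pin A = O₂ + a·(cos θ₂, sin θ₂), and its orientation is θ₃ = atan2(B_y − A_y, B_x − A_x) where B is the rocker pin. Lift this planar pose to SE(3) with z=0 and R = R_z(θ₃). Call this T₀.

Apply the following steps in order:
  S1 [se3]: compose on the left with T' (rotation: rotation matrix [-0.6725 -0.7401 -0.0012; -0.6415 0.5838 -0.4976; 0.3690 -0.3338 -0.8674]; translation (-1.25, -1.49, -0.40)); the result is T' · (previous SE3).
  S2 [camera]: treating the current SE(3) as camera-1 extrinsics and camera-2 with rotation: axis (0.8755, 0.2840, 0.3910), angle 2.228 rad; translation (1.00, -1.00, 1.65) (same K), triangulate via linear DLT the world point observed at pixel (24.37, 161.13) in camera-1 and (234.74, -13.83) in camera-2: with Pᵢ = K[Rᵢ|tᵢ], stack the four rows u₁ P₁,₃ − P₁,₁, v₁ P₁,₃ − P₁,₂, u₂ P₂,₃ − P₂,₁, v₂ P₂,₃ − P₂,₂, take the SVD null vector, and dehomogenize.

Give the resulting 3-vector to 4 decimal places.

source (fourbar_fk): coupler pose = R=[0.6544 -0.7562 0.0000; 0.7562 0.6544 0.0000; 0.0000 0.0000 1.0000], t=(1.0095, 0.3548, 0.0000)
after S1 (compose_se3): R=[-0.9997 0.0242 -0.0012; 0.0216 0.8671 -0.4976; -0.0110 -0.4975 -0.8674], t=(-2.1915, -1.9305, -0.1460)
after S2 (triangulate): (-1.5948, 1.2769, -1.5179)

result = (-1.5948, 1.2769, -1.5179)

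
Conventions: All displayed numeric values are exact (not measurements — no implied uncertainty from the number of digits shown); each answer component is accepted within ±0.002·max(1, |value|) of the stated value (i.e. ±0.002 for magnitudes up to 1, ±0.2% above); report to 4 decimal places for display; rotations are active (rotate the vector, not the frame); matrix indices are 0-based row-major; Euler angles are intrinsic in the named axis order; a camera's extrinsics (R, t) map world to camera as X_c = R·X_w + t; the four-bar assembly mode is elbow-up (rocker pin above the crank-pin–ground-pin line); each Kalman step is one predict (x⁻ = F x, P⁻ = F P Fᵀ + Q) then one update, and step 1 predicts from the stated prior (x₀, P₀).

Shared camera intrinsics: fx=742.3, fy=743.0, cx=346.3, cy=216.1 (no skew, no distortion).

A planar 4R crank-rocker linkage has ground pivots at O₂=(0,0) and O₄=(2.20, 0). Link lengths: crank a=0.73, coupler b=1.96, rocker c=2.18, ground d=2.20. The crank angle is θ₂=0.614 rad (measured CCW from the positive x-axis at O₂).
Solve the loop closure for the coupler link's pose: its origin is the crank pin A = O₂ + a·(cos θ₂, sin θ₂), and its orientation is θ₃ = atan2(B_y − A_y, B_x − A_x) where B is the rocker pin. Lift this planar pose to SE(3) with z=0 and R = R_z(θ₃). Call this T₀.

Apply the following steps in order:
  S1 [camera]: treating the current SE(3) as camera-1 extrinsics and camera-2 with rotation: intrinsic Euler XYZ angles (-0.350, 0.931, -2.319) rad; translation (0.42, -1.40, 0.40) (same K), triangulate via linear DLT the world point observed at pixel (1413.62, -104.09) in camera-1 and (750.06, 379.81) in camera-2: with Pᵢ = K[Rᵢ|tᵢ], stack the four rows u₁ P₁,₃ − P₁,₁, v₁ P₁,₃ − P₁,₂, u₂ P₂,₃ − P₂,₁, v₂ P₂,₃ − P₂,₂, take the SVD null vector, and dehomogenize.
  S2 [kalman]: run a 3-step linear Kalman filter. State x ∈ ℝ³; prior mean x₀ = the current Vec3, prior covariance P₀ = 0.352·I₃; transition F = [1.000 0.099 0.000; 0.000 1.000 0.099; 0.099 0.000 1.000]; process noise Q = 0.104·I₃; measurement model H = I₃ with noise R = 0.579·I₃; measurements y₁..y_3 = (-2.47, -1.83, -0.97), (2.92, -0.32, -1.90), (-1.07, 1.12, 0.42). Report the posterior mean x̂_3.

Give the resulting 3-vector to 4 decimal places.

result = (-0.2591, -0.3465, -0.1359)

source (fourbar_fk): coupler pose = R=[0.5168 -0.8561 0.0000; 0.8561 0.5168 0.0000; 0.0000 0.0000 1.0000], t=(0.5967, 0.4206, 0.0000)
after S1 (triangulate): (-0.1698, -1.6437, 1.3326)
after S2 (kf_track): (-0.2591, -0.3465, -0.1359)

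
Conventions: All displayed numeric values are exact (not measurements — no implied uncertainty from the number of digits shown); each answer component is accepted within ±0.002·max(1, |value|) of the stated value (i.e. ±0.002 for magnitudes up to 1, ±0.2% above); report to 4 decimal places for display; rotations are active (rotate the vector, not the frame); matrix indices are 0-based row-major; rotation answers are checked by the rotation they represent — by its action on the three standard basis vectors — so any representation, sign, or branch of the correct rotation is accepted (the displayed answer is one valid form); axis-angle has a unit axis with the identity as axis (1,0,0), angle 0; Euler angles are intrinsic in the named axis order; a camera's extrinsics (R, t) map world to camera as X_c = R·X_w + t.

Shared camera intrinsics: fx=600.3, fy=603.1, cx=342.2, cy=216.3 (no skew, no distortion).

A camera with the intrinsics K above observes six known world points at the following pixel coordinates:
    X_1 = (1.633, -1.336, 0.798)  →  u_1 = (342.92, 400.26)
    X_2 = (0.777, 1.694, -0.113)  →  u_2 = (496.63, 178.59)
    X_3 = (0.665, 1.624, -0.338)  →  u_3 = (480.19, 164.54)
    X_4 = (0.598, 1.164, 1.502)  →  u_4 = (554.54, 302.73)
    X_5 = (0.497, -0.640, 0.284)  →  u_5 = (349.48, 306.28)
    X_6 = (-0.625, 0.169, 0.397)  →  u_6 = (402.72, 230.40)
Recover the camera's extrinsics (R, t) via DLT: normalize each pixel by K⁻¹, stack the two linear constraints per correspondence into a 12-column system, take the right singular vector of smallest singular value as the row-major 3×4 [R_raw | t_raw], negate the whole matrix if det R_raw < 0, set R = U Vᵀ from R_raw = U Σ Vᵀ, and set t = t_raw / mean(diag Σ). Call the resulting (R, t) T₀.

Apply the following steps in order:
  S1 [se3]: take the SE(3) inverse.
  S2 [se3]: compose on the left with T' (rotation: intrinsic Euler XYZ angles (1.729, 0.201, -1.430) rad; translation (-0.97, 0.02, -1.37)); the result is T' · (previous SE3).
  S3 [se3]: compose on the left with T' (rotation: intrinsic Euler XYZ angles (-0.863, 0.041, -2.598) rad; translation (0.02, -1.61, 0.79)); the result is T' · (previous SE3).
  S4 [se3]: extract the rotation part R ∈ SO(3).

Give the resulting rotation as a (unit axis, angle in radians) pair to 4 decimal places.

source (pnp_recover): camera pose = R=[0.2114 0.8297 0.5167; 0.4394 -0.5529 0.7080; 0.8731 0.0774 -0.4814], t=(0.3601, 0.2202, 6.4137)
after S1 (invert_se3): R=[0.2114 0.4394 0.8731; 0.8297 -0.5529 0.0774; 0.5167 0.7080 -0.4814], t=(-5.7725, -0.6734, 2.7458)
after S2 (compose_se3): R=[0.9371 -0.3346 0.0990; -0.3175 -0.7001 0.6396; -0.1447 -0.6308 -0.7623], t=(-1.8689, -3.8136, 3.7103)
after S3 (compose_se3): R=[-0.9714 -0.1015 0.2146; -0.2182 0.0255 -0.9756; 0.0936 -0.9945 -0.0470], t=(-0.2006, 3.9688, -0.0041)
after S4 (rot_of_se3): [-0.9714 -0.1015 0.2146; -0.2182 0.0255 -0.9756; 0.0936 -0.9945 -0.0470]

rotation (axis_angle) = ((-0.1119, 0.7155, -0.6896), 3.0569)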